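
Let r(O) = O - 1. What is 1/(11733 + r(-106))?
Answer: 1/11626 ≈ 8.6014e-5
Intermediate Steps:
r(O) = -1 + O
1/(11733 + r(-106)) = 1/(11733 + (-1 - 106)) = 1/(11733 - 107) = 1/11626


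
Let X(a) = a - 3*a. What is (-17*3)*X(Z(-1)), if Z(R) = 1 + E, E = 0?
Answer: 102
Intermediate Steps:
Z(R) = 1 (Z(R) = 1 + 0 = 1)
X(a) = -2*a
(-17*3)*X(Z(-1)) = (-17*3)*(-2*1) = -51*(-2) = 102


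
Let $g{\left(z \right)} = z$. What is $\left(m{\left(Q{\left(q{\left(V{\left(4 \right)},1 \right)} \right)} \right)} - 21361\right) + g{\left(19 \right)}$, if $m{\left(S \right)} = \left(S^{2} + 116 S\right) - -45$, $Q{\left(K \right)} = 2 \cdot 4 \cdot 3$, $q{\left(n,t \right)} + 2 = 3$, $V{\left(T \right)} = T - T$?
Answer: $-17937$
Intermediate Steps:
$V{\left(T \right)} = 0$
$q{\left(n,t \right)} = 1$ ($q{\left(n,t \right)} = -2 + 3 = 1$)
$Q{\left(K \right)} = 24$ ($Q{\left(K \right)} = 8 \cdot 3 = 24$)
$m{\left(S \right)} = 45 + S^{2} + 116 S$ ($m{\left(S \right)} = \left(S^{2} + 116 S\right) + 45 = 45 + S^{2} + 116 S$)
$\left(m{\left(Q{\left(q{\left(V{\left(4 \right)},1 \right)} \right)} \right)} - 21361\right) + g{\left(19 \right)} = \left(\left(45 + 24^{2} + 116 \cdot 24\right) - 21361\right) + 19 = \left(\left(45 + 576 + 2784\right) - 21361\right) + 19 = \left(3405 - 21361\right) + 19 = -17956 + 19 = -17937$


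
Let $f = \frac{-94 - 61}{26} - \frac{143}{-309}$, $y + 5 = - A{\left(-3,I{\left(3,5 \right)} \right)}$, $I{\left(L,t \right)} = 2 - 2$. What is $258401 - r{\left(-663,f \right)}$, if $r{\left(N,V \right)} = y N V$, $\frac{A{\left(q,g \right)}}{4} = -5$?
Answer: $\frac{41965471}{206} \approx 2.0372 \cdot 10^{5}$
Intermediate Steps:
$I{\left(L,t \right)} = 0$
$A{\left(q,g \right)} = -20$ ($A{\left(q,g \right)} = 4 \left(-5\right) = -20$)
$y = 15$ ($y = -5 - -20 = -5 + 20 = 15$)
$f = - \frac{44177}{8034}$ ($f = \left(-155\right) \frac{1}{26} - - \frac{143}{309} = - \frac{155}{26} + \frac{143}{309} = - \frac{44177}{8034} \approx -5.4988$)
$r{\left(N,V \right)} = 15 N V$
$258401 - r{\left(-663,f \right)} = 258401 - 15 \left(-663\right) \left(- \frac{44177}{8034}\right) = 258401 - \frac{11265135}{206} = \frac{41965471}{206}$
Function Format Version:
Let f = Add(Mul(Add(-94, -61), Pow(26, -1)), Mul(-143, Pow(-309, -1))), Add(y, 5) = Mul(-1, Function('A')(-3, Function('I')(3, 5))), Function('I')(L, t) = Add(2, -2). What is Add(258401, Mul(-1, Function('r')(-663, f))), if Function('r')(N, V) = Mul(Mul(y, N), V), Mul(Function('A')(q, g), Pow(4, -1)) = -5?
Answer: Rational(41965471, 206) ≈ 2.0372e+5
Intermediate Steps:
Function('I')(L, t) = 0
Function('A')(q, g) = -20 (Function('A')(q, g) = Mul(4, -5) = -20)
y = 15 (y = Add(-5, Mul(-1, -20)) = Add(-5, 20) = 15)
f = Rational(-44177, 8034) (f = Add(Mul(-155, Rational(1, 26)), Mul(-143, Rational(-1, 309))) = Add(Rational(-155, 26), Rational(143, 309)) = Rational(-44177, 8034) ≈ -5.4988)
Function('r')(N, V) = Mul(15, N, V) (Function('r')(N, V) = Mul(Mul(15, N), V) = Mul(15, N, V))
Add(258401, Mul(-1, Function('r')(-663, f))) = Add(258401, Mul(-1, Mul(15, -663, Rational(-44177, 8034)))) = Add(258401, Mul(-1, Rational(11265135, 206))) = Add(258401, Rational(-11265135, 206)) = Rational(41965471, 206)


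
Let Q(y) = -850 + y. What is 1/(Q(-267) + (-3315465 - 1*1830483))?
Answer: -1/5147065 ≈ -1.9429e-7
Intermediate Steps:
1/(Q(-267) + (-3315465 - 1*1830483)) = 1/((-850 - 267) + (-3315465 - 1*1830483)) = 1/(-1117 + (-3315465 - 1830483)) = 1/(-1117 - 5145948) = 1/(-5147065) = -1/5147065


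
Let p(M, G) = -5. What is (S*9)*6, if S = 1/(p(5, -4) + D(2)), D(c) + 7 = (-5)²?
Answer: 54/13 ≈ 4.1538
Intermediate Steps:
D(c) = 18 (D(c) = -7 + (-5)² = -7 + 25 = 18)
S = 1/13 (S = 1/(-5 + 18) = 1/13 ≈ 0.076923)
(S*9)*6 = ((1/13)*9)*6 = (9/13)*6 = 54/13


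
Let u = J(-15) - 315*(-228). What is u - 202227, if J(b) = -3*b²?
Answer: -131082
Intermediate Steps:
u = 71145 (u = -3*(-15)² - 315*(-228) = -3*225 + 71820 = -675 + 71820 = 71145)
u - 202227 = 71145 - 202227 = -131082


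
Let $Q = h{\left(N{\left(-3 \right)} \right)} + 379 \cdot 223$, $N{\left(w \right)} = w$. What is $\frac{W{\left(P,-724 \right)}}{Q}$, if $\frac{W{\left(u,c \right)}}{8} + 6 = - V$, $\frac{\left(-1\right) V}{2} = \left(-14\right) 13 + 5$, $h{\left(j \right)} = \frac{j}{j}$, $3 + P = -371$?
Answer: $- \frac{1440}{42259} \approx -0.034076$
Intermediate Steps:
$P = -374$ ($P = -3 - 371 = -374$)
$h{\left(j \right)} = 1$
$V = 354$ ($V = - 2 \left(\left(-14\right) 13 + 5\right) = - 2 \left(-182 + 5\right) = \left(-2\right) \left(-177\right) = 354$)
$Q = 84518$ ($Q = 1 + 379 \cdot 223 = 1 + 84517 = 84518$)
$W{\left(u,c \right)} = -2880$ ($W{\left(u,c \right)} = -48 + 8 \left(\left(-1\right) 354\right) = -48 + 8 \left(-354\right) = -48 - 2832 = -2880$)
$\frac{W{\left(P,-724 \right)}}{Q} = - \frac{2880}{84518} = \left(-2880\right) \frac{1}{84518} = - \frac{1440}{42259}$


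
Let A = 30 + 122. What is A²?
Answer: 23104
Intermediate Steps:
A = 152
A² = 152² = 23104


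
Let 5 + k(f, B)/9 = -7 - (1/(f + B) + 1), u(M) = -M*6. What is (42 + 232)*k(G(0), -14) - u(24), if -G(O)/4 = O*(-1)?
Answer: -222165/7 ≈ -31738.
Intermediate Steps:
u(M) = -6*M
G(O) = 4*O (G(O) = -4*O*(-1) = -(-4)*O = 4*O)
k(f, B) = -117 - 9/(B + f) (k(f, B) = -45 + 9*(-7 - (1/(f + B) + 1)) = -45 + 9*(-7 - (1/(B + f) + 1)) = -45 + 9*(-7 - (1 + 1/(B + f))) = -45 + 9*(-7 + (-1 - 1/(B + f))) = -45 + 9*(-8 - 1/(B + f)) = -45 + (-72 - 9/(B + f)) = -117 - 9/(B + f))
(42 + 232)*k(G(0), -14) - u(24) = (42 + 232)*(9*(-1 - 13*(-14) - 52*0)/(-14 + 4*0)) - (-6)*24 = 274*(9*(-1 + 182 - 13*0)/(-14 + 0)) - 1*(-144) = 274*(9*(-1 + 182 + 0)/(-14)) + 144 = 274*(9*(-1/14)*181) + 144 = 274*(-1629/14) + 144 = -223173/7 + 144 = -222165/7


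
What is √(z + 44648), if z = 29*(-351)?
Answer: √34469 ≈ 185.66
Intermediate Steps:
z = -10179
√(z + 44648) = √(-10179 + 44648) = √34469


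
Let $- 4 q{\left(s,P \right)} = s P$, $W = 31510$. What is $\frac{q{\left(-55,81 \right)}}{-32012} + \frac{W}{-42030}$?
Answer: $- \frac{422203613}{538185744} \approx -0.78449$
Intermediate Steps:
$q{\left(s,P \right)} = - \frac{P s}{4}$ ($q{\left(s,P \right)} = - \frac{s P}{4} = - \frac{P s}{4}$)
$\frac{q{\left(-55,81 \right)}}{-32012} + \frac{W}{-42030} = \frac{\left(- \frac{1}{4}\right) 81 \left(-55\right)}{-32012} + \frac{31510}{-42030} = \frac{4455}{4} \left(- \frac{1}{32012}\right) + 31510 \left(- \frac{1}{42030}\right) = - \frac{4455}{128048} - \frac{3151}{4203} = - \frac{422203613}{538185744}$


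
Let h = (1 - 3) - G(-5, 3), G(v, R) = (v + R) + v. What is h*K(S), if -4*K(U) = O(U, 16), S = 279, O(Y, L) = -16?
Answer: 20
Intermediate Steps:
G(v, R) = R + 2*v (G(v, R) = (R + v) + v = R + 2*v)
K(U) = 4 (K(U) = -¼*(-16) = 4)
h = 5 (h = (1 - 3) - (3 + 2*(-5)) = -2 - (3 - 10) = -2 - 1*(-7) = -2 + 7 = 5)
h*K(S) = 5*4 = 20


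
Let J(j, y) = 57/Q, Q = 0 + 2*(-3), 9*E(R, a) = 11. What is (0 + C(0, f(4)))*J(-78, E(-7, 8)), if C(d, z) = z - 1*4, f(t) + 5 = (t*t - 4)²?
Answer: -2565/2 ≈ -1282.5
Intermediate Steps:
f(t) = -5 + (-4 + t²)² (f(t) = -5 + (t*t - 4)² = -5 + (t² - 4)² = -5 + (-4 + t²)²)
E(R, a) = 11/9 (E(R, a) = (⅑)*11 = 11/9)
Q = -6 (Q = 0 - 6 = -6)
C(d, z) = -4 + z (C(d, z) = z - 4 = -4 + z)
J(j, y) = -19/2 (J(j, y) = 57/(-6) = 57*(-⅙) = -19/2)
(0 + C(0, f(4)))*J(-78, E(-7, 8)) = (0 + (-4 + (-5 + (-4 + 4²)²)))*(-19/2) = (0 + (-4 + (-5 + (-4 + 16)²)))*(-19/2) = (0 + (-4 + (-5 + 12²)))*(-19/2) = (0 + (-4 + (-5 + 144)))*(-19/2) = (0 + (-4 + 139))*(-19/2) = (0 + 135)*(-19/2) = 135*(-19/2) = -2565/2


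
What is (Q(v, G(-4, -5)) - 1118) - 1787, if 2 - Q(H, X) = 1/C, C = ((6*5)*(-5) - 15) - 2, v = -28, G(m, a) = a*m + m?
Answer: -484800/167 ≈ -2903.0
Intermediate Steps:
G(m, a) = m + a*m
C = -167 (C = (30*(-5) - 15) - 2 = (-150 - 15) - 2 = -165 - 2 = -167)
Q(H, X) = 335/167 (Q(H, X) = 2 - 1/(-167) = 2 - 1*(-1/167) = 2 + 1/167 = 335/167)
(Q(v, G(-4, -5)) - 1118) - 1787 = (335/167 - 1118) - 1787 = -186371/167 - 1787 = -484800/167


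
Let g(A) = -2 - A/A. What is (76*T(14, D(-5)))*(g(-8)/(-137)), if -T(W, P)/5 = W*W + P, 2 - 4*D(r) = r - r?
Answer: -224010/137 ≈ -1635.1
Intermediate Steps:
D(r) = ½ (D(r) = ½ - (r - r)/4 = ½ - ¼*0 = ½ + 0 = ½)
g(A) = -3 (g(A) = -2 - 1*1 = -2 - 1 = -3)
T(W, P) = -5*P - 5*W² (T(W, P) = -5*(W*W + P) = -5*(W² + P) = -5*(P + W²) = -5*P - 5*W²)
(76*T(14, D(-5)))*(g(-8)/(-137)) = (76*(-5*½ - 5*14²))*(-3/(-137)) = (76*(-5/2 - 5*196))*(-3*(-1/137)) = (76*(-5/2 - 980))*(3/137) = (76*(-1965/2))*(3/137) = -74670*3/137 = -224010/137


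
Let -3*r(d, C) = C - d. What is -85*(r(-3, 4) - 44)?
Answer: 11815/3 ≈ 3938.3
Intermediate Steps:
r(d, C) = -C/3 + d/3 (r(d, C) = -(C - d)/3 = -C/3 + d/3)
-85*(r(-3, 4) - 44) = -85*((-1/3*4 + (1/3)*(-3)) - 44) = -85*((-4/3 - 1) - 44) = -85*(-7/3 - 44) = -85*(-139/3) = 11815/3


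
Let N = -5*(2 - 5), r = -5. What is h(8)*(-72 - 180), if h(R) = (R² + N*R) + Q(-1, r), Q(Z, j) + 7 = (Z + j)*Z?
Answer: -46116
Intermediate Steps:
Q(Z, j) = -7 + Z*(Z + j) (Q(Z, j) = -7 + (Z + j)*Z = -7 + Z*(Z + j))
N = 15 (N = -5*(-3) = 15)
h(R) = -1 + R² + 15*R (h(R) = (R² + 15*R) + (-7 + (-1)² - 1*(-5)) = (R² + 15*R) + (-7 + 1 + 5) = (R² + 15*R) - 1 = -1 + R² + 15*R)
h(8)*(-72 - 180) = (-1 + 8² + 15*8)*(-72 - 180) = (-1 + 64 + 120)*(-252) = 183*(-252) = -46116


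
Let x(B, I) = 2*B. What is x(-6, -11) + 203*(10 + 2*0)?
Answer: 2018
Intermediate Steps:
x(-6, -11) + 203*(10 + 2*0) = 2*(-6) + 203*(10 + 2*0) = -12 + 203*(10 + 0) = -12 + 203*10 = -12 + 2030 = 2018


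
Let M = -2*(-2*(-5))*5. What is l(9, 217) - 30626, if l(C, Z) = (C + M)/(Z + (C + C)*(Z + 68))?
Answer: -163757313/5347 ≈ -30626.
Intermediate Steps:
M = -100 (M = -20*5 = -2*50 = -100)
l(C, Z) = (-100 + C)/(Z + 2*C*(68 + Z)) (l(C, Z) = (C - 100)/(Z + (C + C)*(Z + 68)) = (-100 + C)/(Z + (2*C)*(68 + Z)) = (-100 + C)/(Z + 2*C*(68 + Z)))
l(9, 217) - 30626 = (-100 + 9)/(217 + 136*9 + 2*9*217) - 30626 = -91/(217 + 1224 + 3906) - 30626 = -91/5347 - 30626 = -163757313/5347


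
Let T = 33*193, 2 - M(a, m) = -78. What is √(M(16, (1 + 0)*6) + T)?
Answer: √6449 ≈ 80.306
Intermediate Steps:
M(a, m) = 80 (M(a, m) = 2 - 1*(-78) = 2 + 78 = 80)
T = 6369
√(M(16, (1 + 0)*6) + T) = √(80 + 6369) = √6449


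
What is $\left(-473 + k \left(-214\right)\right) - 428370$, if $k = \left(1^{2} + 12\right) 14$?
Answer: $-467791$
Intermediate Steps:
$k = 182$ ($k = \left(1 + 12\right) 14 = 13 \cdot 14 = 182$)
$\left(-473 + k \left(-214\right)\right) - 428370 = \left(-473 + 182 \left(-214\right)\right) - 428370 = \left(-473 - 38948\right) - 428370 = -39421 - 428370 = -467791$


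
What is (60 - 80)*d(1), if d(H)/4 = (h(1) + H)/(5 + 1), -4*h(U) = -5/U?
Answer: -30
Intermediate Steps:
h(U) = 5/(4*U) (h(U) = -(-5)/(4*U) = 5/(4*U))
d(H) = ⅚ + 2*H/3 (d(H) = 4*(((5/4)/1 + H)/(5 + 1)) = 4*(((5/4)*1 + H)/6) = 4*((5/4 + H)*(⅙)) = 4*(5/24 + H/6) = ⅚ + 2*H/3)
(60 - 80)*d(1) = (60 - 80)*(⅚ + (⅔)*1) = -20*(⅚ + ⅔) = -20*3/2 = -30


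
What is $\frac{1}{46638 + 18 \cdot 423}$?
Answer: $\frac{1}{54252} \approx 1.8433 \cdot 10^{-5}$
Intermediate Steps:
$\frac{1}{46638 + 18 \cdot 423} = \frac{1}{46638 + 7614} = \frac{1}{54252}$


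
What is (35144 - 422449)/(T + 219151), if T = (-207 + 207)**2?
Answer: -387305/219151 ≈ -1.7673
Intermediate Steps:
T = 0 (T = 0**2 = 0)
(35144 - 422449)/(T + 219151) = (35144 - 422449)/(0 + 219151) = -387305/219151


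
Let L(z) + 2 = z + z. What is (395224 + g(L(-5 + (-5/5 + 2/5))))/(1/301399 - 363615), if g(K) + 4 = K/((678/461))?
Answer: -67300657326371/61920156521960 ≈ -1.0869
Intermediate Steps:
L(z) = -2 + 2*z (L(z) = -2 + (z + z) = -2 + 2*z)
g(K) = -4 + 461*K/678 (g(K) = -4 + K/((678/461)) = -4 + K/((678*(1/461))) = -4 + K/(678/461) = -4 + K*(461/678) = -4 + 461*K/678)
(395224 + g(L(-5 + (-5/5 + 2/5))))/(1/301399 - 363615) = (395224 + (-4 + 461*(-2 + 2*(-5 + (-5/5 + 2/5)))/678))/(1/301399 - 363615) = (395224 + (-4 + 461*(-2 + 2*(-5 + (-5*1/5 + 2*(1/5))))/678))/(1/301399 - 363615) = (395224 + (-4 + 461*(-2 + 2*(-5 + (-1 + 2/5)))/678))/(-109593197384/301399) = (395224 + (-4 + 461*(-2 + 2*(-5 - 3/5))/678))*(-301399/109593197384) = (395224 + (-4 + 461*(-2 + 2*(-28/5))/678))*(-301399/109593197384) = (395224 + (-4 + 461*(-2 - 56/5)/678))*(-301399/109593197384) = (395224 + (-4 + (461/678)*(-66/5)))*(-301399/109593197384) = (395224 + (-4 - 5071/565))*(-301399/109593197384) = (395224 - 7331/565)*(-301399/109593197384) = (223294229/565)*(-301399/109593197384) = -67300657326371/61920156521960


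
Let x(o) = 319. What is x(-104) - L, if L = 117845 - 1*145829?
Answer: 28303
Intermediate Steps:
L = -27984 (L = 117845 - 145829 = -27984)
x(-104) - L = 319 - 1*(-27984) = 319 + 27984 = 28303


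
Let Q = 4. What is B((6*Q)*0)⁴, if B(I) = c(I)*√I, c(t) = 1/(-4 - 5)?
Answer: 0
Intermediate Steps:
c(t) = -⅑ (c(t) = 1/(-9) = -⅑)
B(I) = -√I/9
B((6*Q)*0)⁴ = (-√((6*4)*0)/9)⁴ = (-√(24*0)/9)⁴ = (-√0/9)⁴ = (-⅑*0)⁴ = 0⁴ = 0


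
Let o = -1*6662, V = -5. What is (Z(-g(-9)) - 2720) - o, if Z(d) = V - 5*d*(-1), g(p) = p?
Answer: 3982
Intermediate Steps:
o = -6662
Z(d) = -5 + 5*d (Z(d) = -5 - 5*d*(-1) = -5 - (-5)*d = -5 + 5*d)
(Z(-g(-9)) - 2720) - o = ((-5 + 5*(-1*(-9))) - 2720) - 1*(-6662) = ((-5 + 5*9) - 2720) + 6662 = ((-5 + 45) - 2720) + 6662 = (40 - 2720) + 6662 = -2680 + 6662 = 3982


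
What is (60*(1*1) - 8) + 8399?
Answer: 8451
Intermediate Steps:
(60*(1*1) - 8) + 8399 = (60*1 - 8) + 8399 = (60 - 8) + 8399 = 52 + 8399 = 8451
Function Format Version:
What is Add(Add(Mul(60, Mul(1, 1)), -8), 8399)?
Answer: 8451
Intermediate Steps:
Add(Add(Mul(60, Mul(1, 1)), -8), 8399) = Add(Add(Mul(60, 1), -8), 8399) = Add(Add(60, -8), 8399) = Add(52, 8399) = 8451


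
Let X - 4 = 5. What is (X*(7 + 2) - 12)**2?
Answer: 4761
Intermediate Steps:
X = 9 (X = 4 + 5 = 9)
(X*(7 + 2) - 12)**2 = (9*(7 + 2) - 12)**2 = (9*9 - 12)**2 = (81 - 12)**2 = 69**2 = 4761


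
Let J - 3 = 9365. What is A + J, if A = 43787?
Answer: 53155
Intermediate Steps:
J = 9368 (J = 3 + 9365 = 9368)
A + J = 43787 + 9368 = 53155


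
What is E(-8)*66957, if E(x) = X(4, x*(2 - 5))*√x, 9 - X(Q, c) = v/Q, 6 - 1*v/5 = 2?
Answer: 535656*I*√2 ≈ 7.5753e+5*I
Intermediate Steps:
v = 20 (v = 30 - 5*2 = 30 - 10 = 20)
X(Q, c) = 9 - 20/Q
E(x) = 4*√x (E(x) = (9 - 20/4)*√x = (9 - 20*¼)*√x = (9 - 5)*√x = 4*√x)
E(-8)*66957 = (4*√(-8))*66957 = (4*(2*I*√2))*66957 = (8*I*√2)*66957 = 535656*I*√2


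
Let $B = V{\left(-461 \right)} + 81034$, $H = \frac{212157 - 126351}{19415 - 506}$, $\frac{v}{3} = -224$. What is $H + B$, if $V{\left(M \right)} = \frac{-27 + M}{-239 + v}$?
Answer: $\frac{155109678136}{1914011} \approx 81039.0$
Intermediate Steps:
$v = -672$ ($v = 3 \left(-224\right) = -672$)
$V{\left(M \right)} = \frac{27}{911} - \frac{M}{911}$ ($V{\left(M \right)} = \frac{-27 + M}{-239 - 672} = \frac{-27 + M}{-911} = \left(-27 + M\right) \left(- \frac{1}{911}\right) = \frac{27}{911} - \frac{M}{911}$)
$H = \frac{9534}{2101}$ ($H = \frac{212157 - 126351}{18909} = 85806 \cdot \frac{1}{18909} = \frac{9534}{2101} \approx 4.5378$)
$B = \frac{73822462}{911}$ ($B = \left(\frac{27}{911} - - \frac{461}{911}\right) + 81034 = \left(\frac{27}{911} + \frac{461}{911}\right) + 81034 = \frac{488}{911} + 81034 = \frac{73822462}{911} \approx 81035.0$)
$H + B = \frac{9534}{2101} + \frac{73822462}{911} = \frac{155109678136}{1914011}$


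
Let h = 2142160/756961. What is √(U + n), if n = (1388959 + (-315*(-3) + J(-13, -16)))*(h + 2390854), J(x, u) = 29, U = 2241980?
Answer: √1904121857478266175325082/756961 ≈ 1.8229e+6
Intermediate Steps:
h = 2142160/756961 (h = 2142160*(1/756961) = 2142160/756961 ≈ 2.8299)
n = 2515480418206810782/756961 (n = (1388959 + (-315*(-3) + 29))*(2142160/756961 + 2390854) = (1388959 + (945 + 29))*(1809785376854/756961) = (1388959 + 974)*(1809785376854/756961) = 1389933*(1809785376854/756961) = 2515480418206810782/756961 ≈ 3.3231e+12)
√(U + n) = √(2241980 + 2515480418206810782/756961) = √(2515482115298233562/756961) = √1904121857478266175325082/756961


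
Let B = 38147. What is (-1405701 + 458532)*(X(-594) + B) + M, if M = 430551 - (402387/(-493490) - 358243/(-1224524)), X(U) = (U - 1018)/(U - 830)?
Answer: -485815370243998468062577/13445460259910 ≈ -3.6132e+10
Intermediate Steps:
X(U) = (-1018 + U)/(-830 + U)
M = 130089064946083739/302145174380 (M = 430551 - (402387*(-1/493490) - 358243*(-1/1224524)) = 430551 - (-402387/493490 + 358243/1224524) = 430551 - 1*(-157971600359/302145174380) = 430551 + 157971600359/302145174380 = 130089064946083739/302145174380 ≈ 4.3055e+5)
(-1405701 + 458532)*(X(-594) + B) + M = (-1405701 + 458532)*((-1018 - 594)/(-830 - 594) + 38147) + 130089064946083739/302145174380 = -947169*(-1612/(-1424) + 38147) + 130089064946083739/302145174380 = -947169*(-1/1424*(-1612) + 38147) + 130089064946083739/302145174380 = -947169*(403/356 + 38147) + 130089064946083739/302145174380 = -947169*13580735/356 + 130089064946083739/302145174380 = -12863251189215/356 + 130089064946083739/302145174380 = -485815370243998468062577/13445460259910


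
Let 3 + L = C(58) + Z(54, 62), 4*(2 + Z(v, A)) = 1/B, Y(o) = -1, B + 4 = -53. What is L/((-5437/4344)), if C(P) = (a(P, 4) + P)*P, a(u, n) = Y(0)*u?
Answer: 413042/103303 ≈ 3.9984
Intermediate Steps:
B = -57 (B = -4 - 53 = -57)
Z(v, A) = -457/228 (Z(v, A) = -2 + (1/4)/(-57) = -2 + (1/4)*(-1/57) = -2 - 1/228 = -457/228)
a(u, n) = -u
C(P) = 0 (C(P) = (-P + P)*P = 0*P = 0)
L = -1141/228 (L = -3 + (0 - 457/228) = -3 - 457/228 = -1141/228 ≈ -5.0044)
L/((-5437/4344)) = -1141/(228*((-5437/4344))) = -1141/(228*((-5437*1/4344))) = -1141/(228*(-5437/4344)) = -1141/228*(-4344/5437) = 413042/103303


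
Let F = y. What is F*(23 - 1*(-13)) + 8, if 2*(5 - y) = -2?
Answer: 224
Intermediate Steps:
y = 6 (y = 5 - 1/2*(-2) = 5 + 1 = 6)
F = 6
F*(23 - 1*(-13)) + 8 = 6*(23 - 1*(-13)) + 8 = 6*(23 + 13) + 8 = 6*36 + 8 = 216 + 8 = 224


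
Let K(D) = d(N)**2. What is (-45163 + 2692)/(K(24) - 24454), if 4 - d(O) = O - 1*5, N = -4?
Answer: 14157/8095 ≈ 1.7489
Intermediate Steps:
d(O) = 9 - O (d(O) = 4 - (O - 1*5) = 4 - (O - 5) = 4 - (-5 + O) = 4 + (5 - O) = 9 - O)
K(D) = 169 (K(D) = (9 - 1*(-4))**2 = (9 + 4)**2 = 13**2 = 169)
(-45163 + 2692)/(K(24) - 24454) = (-45163 + 2692)/(169 - 24454) = -42471/(-24285) = -42471*(-1/24285) = 14157/8095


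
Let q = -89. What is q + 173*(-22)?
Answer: -3895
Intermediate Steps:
q + 173*(-22) = -89 + 173*(-22) = -89 - 3806 = -3895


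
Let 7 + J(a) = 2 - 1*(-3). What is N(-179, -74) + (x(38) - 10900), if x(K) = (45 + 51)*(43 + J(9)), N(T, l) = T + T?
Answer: -7322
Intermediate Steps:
J(a) = -2 (J(a) = -7 + (2 - 1*(-3)) = -7 + (2 + 3) = -7 + 5 = -2)
N(T, l) = 2*T
x(K) = 3936 (x(K) = (45 + 51)*(43 - 2) = 96*41 = 3936)
N(-179, -74) + (x(38) - 10900) = 2*(-179) + (3936 - 10900) = -358 - 6964 = -7322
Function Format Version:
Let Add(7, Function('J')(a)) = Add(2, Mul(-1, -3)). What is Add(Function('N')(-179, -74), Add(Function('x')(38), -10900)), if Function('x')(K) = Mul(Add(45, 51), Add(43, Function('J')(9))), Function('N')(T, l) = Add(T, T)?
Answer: -7322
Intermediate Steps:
Function('J')(a) = -2 (Function('J')(a) = Add(-7, Add(2, Mul(-1, -3))) = Add(-7, Add(2, 3)) = Add(-7, 5) = -2)
Function('N')(T, l) = Mul(2, T)
Function('x')(K) = 3936 (Function('x')(K) = Mul(Add(45, 51), Add(43, -2)) = Mul(96, 41) = 3936)
Add(Function('N')(-179, -74), Add(Function('x')(38), -10900)) = Add(Mul(2, -179), Add(3936, -10900)) = Add(-358, -6964) = -7322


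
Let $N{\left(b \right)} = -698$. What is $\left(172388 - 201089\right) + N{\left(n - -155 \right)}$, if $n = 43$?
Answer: $-29399$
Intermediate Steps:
$\left(172388 - 201089\right) + N{\left(n - -155 \right)} = \left(172388 - 201089\right) - 698 = -28701 - 698 = -29399$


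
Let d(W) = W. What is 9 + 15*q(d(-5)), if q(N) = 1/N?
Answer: 6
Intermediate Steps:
q(N) = 1/N
9 + 15*q(d(-5)) = 9 + 15/(-5) = 9 + 15*(-⅕) = 9 - 3 = 6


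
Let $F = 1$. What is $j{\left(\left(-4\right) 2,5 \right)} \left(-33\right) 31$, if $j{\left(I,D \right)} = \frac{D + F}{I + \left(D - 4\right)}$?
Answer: $\frac{6138}{7} \approx 876.86$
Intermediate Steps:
$j{\left(I,D \right)} = \frac{1 + D}{-4 + D + I}$ ($j{\left(I,D \right)} = \frac{D + 1}{I + \left(D - 4\right)} = \frac{1 + D}{I + \left(-4 + D\right)} = \frac{1 + D}{-4 + D + I}$)
$j{\left(\left(-4\right) 2,5 \right)} \left(-33\right) 31 = \frac{1 + 5}{-4 + 5 - 8} \left(-33\right) 31 = \frac{1}{-4 + 5 - 8} \cdot 6 \left(-33\right) 31 = \frac{1}{-7} \cdot 6 \left(-33\right) 31 = \left(- \frac{1}{7}\right) 6 \left(-33\right) 31 = \left(- \frac{6}{7}\right) \left(-33\right) 31 = \frac{198}{7} \cdot 31 = \frac{6138}{7}$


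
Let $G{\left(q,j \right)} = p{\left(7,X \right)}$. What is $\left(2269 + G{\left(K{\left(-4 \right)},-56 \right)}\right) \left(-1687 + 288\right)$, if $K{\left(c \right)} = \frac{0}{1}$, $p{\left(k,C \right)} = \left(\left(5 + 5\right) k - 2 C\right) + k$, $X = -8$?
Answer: $-3304438$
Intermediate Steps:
$p{\left(k,C \right)} = - 2 C + 11 k$ ($p{\left(k,C \right)} = \left(10 k - 2 C\right) + k = \left(- 2 C + 10 k\right) + k = - 2 C + 11 k$)
$K{\left(c \right)} = 0$ ($K{\left(c \right)} = 0 \cdot 1 = 0$)
$G{\left(q,j \right)} = 93$ ($G{\left(q,j \right)} = \left(-2\right) \left(-8\right) + 11 \cdot 7 = 16 + 77 = 93$)
$\left(2269 + G{\left(K{\left(-4 \right)},-56 \right)}\right) \left(-1687 + 288\right) = \left(2269 + 93\right) \left(-1687 + 288\right) = 2362 \left(-1399\right) = -3304438$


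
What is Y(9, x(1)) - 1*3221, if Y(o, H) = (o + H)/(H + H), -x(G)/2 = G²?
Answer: -12891/4 ≈ -3222.8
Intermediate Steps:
x(G) = -2*G²
Y(o, H) = (H + o)/(2*H) (Y(o, H) = (H + o)/((2*H)) = (H + o)*(1/(2*H)) = (H + o)/(2*H))
Y(9, x(1)) - 1*3221 = (-2*1² + 9)/(2*((-2*1²))) - 1*3221 = (-2*1 + 9)/(2*((-2*1))) - 3221 = (½)*(-2 + 9)/(-2) - 3221 = (½)*(-½)*7 - 3221 = -7/4 - 3221 = -12891/4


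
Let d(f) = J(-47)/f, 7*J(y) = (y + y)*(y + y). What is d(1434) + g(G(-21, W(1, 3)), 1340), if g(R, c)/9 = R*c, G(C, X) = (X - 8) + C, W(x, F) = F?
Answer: -1573753222/5019 ≈ -3.1356e+5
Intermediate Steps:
J(y) = 4*y²/7 (J(y) = ((y + y)*(y + y))/7 = ((2*y)*(2*y))/7 = (4*y²)/7 = 4*y²/7)
d(f) = 8836/(7*f) (d(f) = ((4/7)*(-47)²)/f = ((4/7)*2209)/f = 8836/(7*f))
G(C, X) = -8 + C + X (G(C, X) = (-8 + X) + C = -8 + C + X)
g(R, c) = 9*R*c (g(R, c) = 9*(R*c) = 9*R*c)
d(1434) + g(G(-21, W(1, 3)), 1340) = (8836/7)/1434 + 9*(-8 - 21 + 3)*1340 = (8836/7)*(1/1434) + 9*(-26)*1340 = 4418/5019 - 313560 = -1573753222/5019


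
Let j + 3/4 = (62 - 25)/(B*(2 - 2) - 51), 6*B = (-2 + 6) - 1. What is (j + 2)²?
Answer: 11449/41616 ≈ 0.27511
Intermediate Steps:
B = ½ (B = ((-2 + 6) - 1)/6 = (4 - 1)/6 = (⅙)*3 = ½ ≈ 0.50000)
j = -301/204 (j = -¾ + (62 - 25)/((2 - 2)/2 - 51) = -¾ + 37/((½)*0 - 51) = -¾ + 37/(0 - 51) = -¾ + 37/(-51) = -¾ + 37*(-1/51) = -¾ - 37/51 = -301/204 ≈ -1.4755)
(j + 2)² = (-301/204 + 2)² = (107/204)² = 11449/41616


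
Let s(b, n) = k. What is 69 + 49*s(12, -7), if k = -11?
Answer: -470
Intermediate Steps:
s(b, n) = -11
69 + 49*s(12, -7) = 69 + 49*(-11) = 69 - 539 = -470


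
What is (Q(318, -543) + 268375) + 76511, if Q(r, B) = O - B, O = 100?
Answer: 345529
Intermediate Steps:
Q(r, B) = 100 - B
(Q(318, -543) + 268375) + 76511 = ((100 - 1*(-543)) + 268375) + 76511 = ((100 + 543) + 268375) + 76511 = (643 + 268375) + 76511 = 269018 + 76511 = 345529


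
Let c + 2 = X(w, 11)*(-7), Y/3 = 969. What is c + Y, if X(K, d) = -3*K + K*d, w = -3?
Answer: 3073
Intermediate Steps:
Y = 2907 (Y = 3*969 = 2907)
c = 166 (c = -2 - 3*(-3 + 11)*(-7) = -2 - 3*8*(-7) = -2 - 24*(-7) = -2 + 168 = 166)
c + Y = 166 + 2907 = 3073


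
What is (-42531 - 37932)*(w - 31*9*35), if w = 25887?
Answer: -1297224486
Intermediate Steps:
(-42531 - 37932)*(w - 31*9*35) = (-42531 - 37932)*(25887 - 31*9*35) = -80463*(25887 - 279*35) = -80463*(25887 - 9765) = -80463*16122 = -1297224486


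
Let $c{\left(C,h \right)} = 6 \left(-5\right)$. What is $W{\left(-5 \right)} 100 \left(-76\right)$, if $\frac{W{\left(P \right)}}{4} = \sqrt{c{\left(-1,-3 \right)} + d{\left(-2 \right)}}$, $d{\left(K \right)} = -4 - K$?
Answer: $- 121600 i \sqrt{2} \approx - 1.7197 \cdot 10^{5} i$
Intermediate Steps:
$c{\left(C,h \right)} = -30$
$W{\left(P \right)} = 16 i \sqrt{2}$ ($W{\left(P \right)} = 4 \sqrt{-30 - 2} = 4 \sqrt{-32} = 4 \cdot 4 i \sqrt{2} = 16 i \sqrt{2}$)
$W{\left(-5 \right)} 100 \left(-76\right) = 16 i \sqrt{2} \cdot 100 \left(-76\right) = 1600 i \sqrt{2} \left(-76\right) = - 121600 i \sqrt{2}$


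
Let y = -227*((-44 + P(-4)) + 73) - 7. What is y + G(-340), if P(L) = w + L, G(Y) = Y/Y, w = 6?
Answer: -7043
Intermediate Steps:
G(Y) = 1
P(L) = 6 + L
y = -7044 (y = -227*((-44 + (6 - 4)) + 73) - 7 = -227*((-44 + 2) + 73) - 7 = -227*(-42 + 73) - 7 = -227*31 - 7 = -7037 - 7 = -7044)
y + G(-340) = -7044 + 1 = -7043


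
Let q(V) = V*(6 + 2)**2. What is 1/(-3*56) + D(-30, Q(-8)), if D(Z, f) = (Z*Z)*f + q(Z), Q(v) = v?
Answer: -1532161/168 ≈ -9120.0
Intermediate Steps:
q(V) = 64*V (q(V) = V*8**2 = V*64 = 64*V)
D(Z, f) = 64*Z + f*Z**2 (D(Z, f) = (Z*Z)*f + 64*Z = Z**2*f + 64*Z = f*Z**2 + 64*Z = 64*Z + f*Z**2)
1/(-3*56) + D(-30, Q(-8)) = 1/(-3*56) - 30*(64 - 30*(-8)) = 1/(-168) - 30*(64 + 240) = -1/168 - 30*304 = -1/168 - 9120 = -1532161/168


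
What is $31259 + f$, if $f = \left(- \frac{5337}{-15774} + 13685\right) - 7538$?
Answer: $\frac{196682527}{5258} \approx 37406.0$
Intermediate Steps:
$f = \frac{32322705}{5258}$ ($f = \left(\left(-5337\right) \left(- \frac{1}{15774}\right) + 13685\right) - 7538 = \left(\frac{1779}{5258} + 13685\right) - 7538 = \frac{71957509}{5258} - 7538 = \frac{32322705}{5258} \approx 6147.3$)
$31259 + f = 31259 + \frac{32322705}{5258} = \frac{196682527}{5258}$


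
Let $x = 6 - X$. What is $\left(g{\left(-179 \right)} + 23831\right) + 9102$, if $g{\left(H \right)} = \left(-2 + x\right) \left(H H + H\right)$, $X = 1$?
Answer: $128519$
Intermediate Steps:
$x = 5$ ($x = 6 - 1 = 5$)
$g{\left(H \right)} = 3 H + 3 H^{2}$ ($g{\left(H \right)} = \left(-2 + 5\right) \left(H H + H\right) = 3 \left(H^{2} + H\right) = 3 \left(H + H^{2}\right) = 3 H + 3 H^{2}$)
$\left(g{\left(-179 \right)} + 23831\right) + 9102 = \left(3 \left(-179\right) \left(1 - 179\right) + 23831\right) + 9102 = \left(3 \left(-179\right) \left(-178\right) + 23831\right) + 9102 = \left(95586 + 23831\right) + 9102 = 119417 + 9102 = 128519$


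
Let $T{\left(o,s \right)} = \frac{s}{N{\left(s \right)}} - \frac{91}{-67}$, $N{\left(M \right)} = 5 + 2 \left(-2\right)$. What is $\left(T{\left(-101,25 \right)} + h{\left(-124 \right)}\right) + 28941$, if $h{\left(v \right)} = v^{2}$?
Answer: $\frac{2971005}{67} \approx 44343.0$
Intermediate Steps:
$N{\left(M \right)} = 1$ ($N{\left(M \right)} = 5 - 4 = 1$)
$T{\left(o,s \right)} = \frac{91}{67} + s$ ($T{\left(o,s \right)} = \frac{s}{1} - \frac{91}{-67} = s 1 - - \frac{91}{67} = s + \frac{91}{67} = \frac{91}{67} + s$)
$\left(T{\left(-101,25 \right)} + h{\left(-124 \right)}\right) + 28941 = \left(\left(\frac{91}{67} + 25\right) + \left(-124\right)^{2}\right) + 28941 = \left(\frac{1766}{67} + 15376\right) + 28941 = \frac{1031958}{67} + 28941 = \frac{2971005}{67}$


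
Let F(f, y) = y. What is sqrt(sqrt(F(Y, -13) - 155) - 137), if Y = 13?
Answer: sqrt(-137 + 2*I*sqrt(42)) ≈ 0.55307 + 11.718*I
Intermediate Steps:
sqrt(sqrt(F(Y, -13) - 155) - 137) = sqrt(sqrt(-13 - 155) - 137) = sqrt(sqrt(-168) - 137) = sqrt(2*I*sqrt(42) - 137) = sqrt(-137 + 2*I*sqrt(42))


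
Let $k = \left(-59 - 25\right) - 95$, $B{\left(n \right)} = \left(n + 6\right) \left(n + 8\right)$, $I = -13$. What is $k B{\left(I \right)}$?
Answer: $-6265$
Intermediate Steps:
$B{\left(n \right)} = \left(6 + n\right) \left(8 + n\right)$
$k = -179$ ($k = \left(-59 - 25\right) - 95 = -84 - 95 = -179$)
$k B{\left(I \right)} = - 179 \left(48 + \left(-13\right)^{2} + 14 \left(-13\right)\right) = - 179 \left(48 + 169 - 182\right) = \left(-179\right) 35 = -6265$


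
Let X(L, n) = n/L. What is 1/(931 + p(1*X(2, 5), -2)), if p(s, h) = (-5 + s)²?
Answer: 4/3749 ≈ 0.0010670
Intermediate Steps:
1/(931 + p(1*X(2, 5), -2)) = 1/(931 + (-5 + 1*(5/2))²) = 1/(931 + (-5 + 5/2)²) = 1/(931 + (-5/2)²) = 1/(931 + 25/4) = 1/(3749/4) = 4/3749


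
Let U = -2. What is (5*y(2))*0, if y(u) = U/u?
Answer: 0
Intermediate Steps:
y(u) = -2/u
(5*y(2))*0 = (5*(-2/2))*0 = (5*(-2*1/2))*0 = (5*(-1))*0 = -5*0 = 0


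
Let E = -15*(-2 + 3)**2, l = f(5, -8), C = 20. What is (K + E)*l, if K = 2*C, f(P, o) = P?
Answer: 125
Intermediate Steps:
K = 40 (K = 2*20 = 40)
l = 5
E = -15 (E = -15*1**2 = -15*1 = -15)
(K + E)*l = (40 - 15)*5 = 25*5 = 125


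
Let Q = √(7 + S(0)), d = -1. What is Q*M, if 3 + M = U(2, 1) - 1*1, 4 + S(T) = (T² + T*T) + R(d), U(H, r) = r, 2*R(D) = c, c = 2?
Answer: -6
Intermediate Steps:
R(D) = 1 (R(D) = (½)*2 = 1)
S(T) = -3 + 2*T² (S(T) = -4 + ((T² + T*T) + 1) = -4 + ((T² + T²) + 1) = -4 + (2*T² + 1) = -4 + (1 + 2*T²) = -3 + 2*T²)
M = -3 (M = -3 + (1 - 1*1) = -3 + (1 - 1) = -3 + 0 = -3)
Q = 2 (Q = √(7 + (-3 + 2*0²)) = √(7 + (-3 + 2*0)) = √(7 + (-3 + 0)) = √(7 - 3) = √4 = 2)
Q*M = 2*(-3) = -6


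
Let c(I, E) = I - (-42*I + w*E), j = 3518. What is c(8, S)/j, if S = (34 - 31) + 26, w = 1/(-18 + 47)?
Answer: 343/3518 ≈ 0.097499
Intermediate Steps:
w = 1/29 ≈ 0.034483
S = 29 (S = 3 + 26 = 29)
c(I, E) = 43*I - E/29 (c(I, E) = I - (-42*I + E/29) = I + (42*I - E/29) = 43*I - E/29)
c(8, S)/j = (43*8 - 1/29*29)/3518 = (344 - 1)*(1/3518) = 343*(1/3518) = 343/3518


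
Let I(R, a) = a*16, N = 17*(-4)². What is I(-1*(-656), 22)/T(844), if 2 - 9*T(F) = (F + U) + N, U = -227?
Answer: -3168/887 ≈ -3.5716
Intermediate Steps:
N = 272 (N = 17*16 = 272)
T(F) = -43/9 - F/9 (T(F) = 2/9 - ((F - 227) + 272)/9 = 2/9 - ((-227 + F) + 272)/9 = 2/9 - (45 + F)/9 = 2/9 + (-5 - F/9) = -43/9 - F/9)
I(R, a) = 16*a
I(-1*(-656), 22)/T(844) = (16*22)/(-43/9 - ⅑*844) = 352/(-43/9 - 844/9) = 352/(-887/9) = 352*(-9/887) = -3168/887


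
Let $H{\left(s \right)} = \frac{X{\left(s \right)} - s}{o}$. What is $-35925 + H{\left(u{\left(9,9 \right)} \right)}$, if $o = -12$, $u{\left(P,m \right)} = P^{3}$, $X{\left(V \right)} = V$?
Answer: $-35925$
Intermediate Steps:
$H{\left(s \right)} = 0$ ($H{\left(s \right)} = \frac{s - s}{-12} = 0 \left(- \frac{1}{12}\right) = 0$)
$-35925 + H{\left(u{\left(9,9 \right)} \right)} = -35925 + 0 = -35925$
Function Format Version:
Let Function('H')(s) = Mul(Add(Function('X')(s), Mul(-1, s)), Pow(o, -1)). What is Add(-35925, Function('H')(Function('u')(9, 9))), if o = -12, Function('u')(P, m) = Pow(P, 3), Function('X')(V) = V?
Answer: -35925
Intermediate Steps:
Function('H')(s) = 0 (Function('H')(s) = Mul(Add(s, Mul(-1, s)), Pow(-12, -1)) = Mul(0, Rational(-1, 12)) = 0)
Add(-35925, Function('H')(Function('u')(9, 9))) = Add(-35925, 0) = -35925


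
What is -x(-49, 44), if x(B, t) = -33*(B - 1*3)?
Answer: -1716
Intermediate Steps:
x(B, t) = 99 - 33*B (x(B, t) = -33*(B - 3) = -33*(-3 + B) = 99 - 33*B)
-x(-49, 44) = -(99 - 33*(-49)) = -(99 + 1617) = -1*1716 = -1716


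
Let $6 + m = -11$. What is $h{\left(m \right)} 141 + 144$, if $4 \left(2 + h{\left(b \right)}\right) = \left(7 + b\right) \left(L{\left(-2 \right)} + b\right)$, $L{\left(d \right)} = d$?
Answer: $\frac{13119}{2} \approx 6559.5$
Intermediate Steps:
$m = -17$ ($m = -6 - 11 = -17$)
$h{\left(b \right)} = -2 + \frac{\left(-2 + b\right) \left(7 + b\right)}{4}$ ($h{\left(b \right)} = -2 + \frac{\left(7 + b\right) \left(-2 + b\right)}{4} = -2 + \frac{\left(-2 + b\right) \left(7 + b\right)}{4}$)
$h{\left(m \right)} 141 + 144 = \left(- \frac{11}{2} + \frac{\left(-17\right)^{2}}{4} + \frac{5}{4} \left(-17\right)\right) 141 + 144 = \left(- \frac{11}{2} + \frac{1}{4} \cdot 289 - \frac{85}{4}\right) 141 + 144 = \left(- \frac{11}{2} + \frac{289}{4} - \frac{85}{4}\right) 141 + 144 = \frac{91}{2} \cdot 141 + 144 = \frac{12831}{2} + 144 = \frac{13119}{2}$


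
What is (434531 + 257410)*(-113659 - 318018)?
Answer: -298695015057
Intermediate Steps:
(434531 + 257410)*(-113659 - 318018) = 691941*(-431677) = -298695015057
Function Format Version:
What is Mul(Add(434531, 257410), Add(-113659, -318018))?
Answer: -298695015057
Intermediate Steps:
Mul(Add(434531, 257410), Add(-113659, -318018)) = Mul(691941, -431677) = -298695015057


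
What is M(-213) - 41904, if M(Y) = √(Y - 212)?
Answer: -41904 + 5*I*√17 ≈ -41904.0 + 20.616*I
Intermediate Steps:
M(Y) = √(-212 + Y)
M(-213) - 41904 = √(-212 - 213) - 41904 = √(-425) - 41904 = 5*I*√17 - 41904 = -41904 + 5*I*√17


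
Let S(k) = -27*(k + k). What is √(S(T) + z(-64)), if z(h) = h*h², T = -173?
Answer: I*√252802 ≈ 502.79*I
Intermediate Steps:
z(h) = h³
S(k) = -54*k
√(S(T) + z(-64)) = √(-54*(-173) + (-64)³) = √(9342 - 262144) = √(-252802) = I*√252802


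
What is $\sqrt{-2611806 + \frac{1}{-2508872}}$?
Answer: $\frac{i \sqrt{4109963198909828594}}{1254436} \approx 1616.1 i$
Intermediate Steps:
$\sqrt{-2611806 + \frac{1}{-2508872}} = \sqrt{-2611806 - \frac{1}{2508872}} = \sqrt{- \frac{6552686942833}{2508872}} = \frac{i \sqrt{4109963198909828594}}{1254436}$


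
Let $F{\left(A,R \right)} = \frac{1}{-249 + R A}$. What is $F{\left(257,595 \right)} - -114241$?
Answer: $\frac{17440716507}{152666} \approx 1.1424 \cdot 10^{5}$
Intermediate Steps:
$F{\left(A,R \right)} = \frac{1}{-249 + A R}$
$F{\left(257,595 \right)} - -114241 = \frac{1}{-249 + 257 \cdot 595} - -114241 = \frac{1}{-249 + 152915} + 114241 = \frac{1}{152666} + 114241 = \frac{17440716507}{152666}$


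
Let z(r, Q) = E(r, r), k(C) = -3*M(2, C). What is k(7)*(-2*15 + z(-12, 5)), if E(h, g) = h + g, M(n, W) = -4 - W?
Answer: -1782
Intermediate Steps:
k(C) = 12 + 3*C (k(C) = -3*(-4 - C) = 12 + 3*C)
E(h, g) = g + h
z(r, Q) = 2*r (z(r, Q) = r + r = 2*r)
k(7)*(-2*15 + z(-12, 5)) = (12 + 3*7)*(-2*15 + 2*(-12)) = (12 + 21)*(-30 - 24) = 33*(-54) = -1782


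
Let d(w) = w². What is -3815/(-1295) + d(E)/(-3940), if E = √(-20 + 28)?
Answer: 107291/36445 ≈ 2.9439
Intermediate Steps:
E = 2*√2 (E = √8 = 2*√2 ≈ 2.8284)
-3815/(-1295) + d(E)/(-3940) = -3815/(-1295) + (2*√2)²/(-3940) = -3815*(-1/1295) + 8*(-1/3940) = 109/37 - 2/985 = 107291/36445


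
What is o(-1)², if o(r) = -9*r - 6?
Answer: 9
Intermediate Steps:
o(r) = -6 - 9*r
o(-1)² = (-6 - 9*(-1))² = (-6 + 9)² = 3² = 9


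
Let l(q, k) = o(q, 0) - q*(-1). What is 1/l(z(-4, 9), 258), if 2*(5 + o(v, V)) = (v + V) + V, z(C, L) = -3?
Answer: -2/19 ≈ -0.10526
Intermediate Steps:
o(v, V) = -5 + V + v/2 (o(v, V) = -5 + ((v + V) + V)/2 = -5 + ((V + v) + V)/2 = -5 + (v + 2*V)/2 = -5 + (V + v/2) = -5 + V + v/2)
l(q, k) = -5 + 3*q/2 (l(q, k) = (-5 + 0 + q/2) - q*(-1) = (-5 + q/2) + q = -5 + 3*q/2)
1/l(z(-4, 9), 258) = 1/(-5 + (3/2)*(-3)) = 1/(-5 - 9/2) = 1/(-19/2) = -2/19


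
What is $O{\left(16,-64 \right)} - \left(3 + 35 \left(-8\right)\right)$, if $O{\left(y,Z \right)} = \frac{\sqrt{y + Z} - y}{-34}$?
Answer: $\frac{4717}{17} - \frac{2 i \sqrt{3}}{17} \approx 277.47 - 0.20377 i$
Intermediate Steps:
$O{\left(y,Z \right)} = - \frac{\sqrt{Z + y}}{34} + \frac{y}{34}$ ($O{\left(y,Z \right)} = \left(\sqrt{Z + y} - y\right) \left(- \frac{1}{34}\right) = - \frac{\sqrt{Z + y}}{34} + \frac{y}{34}$)
$O{\left(16,-64 \right)} - \left(3 + 35 \left(-8\right)\right) = \left(- \frac{\sqrt{-64 + 16}}{34} + \frac{1}{34} \cdot 16\right) - \left(3 + 35 \left(-8\right)\right) = \left(- \frac{\sqrt{-48}}{34} + \frac{8}{17}\right) - \left(3 - 280\right) = \left(- \frac{4 i \sqrt{3}}{34} + \frac{8}{17}\right) - -277 = \left(- \frac{2 i \sqrt{3}}{17} + \frac{8}{17}\right) + 277 = \left(\frac{8}{17} - \frac{2 i \sqrt{3}}{17}\right) + 277 = \frac{4717}{17} - \frac{2 i \sqrt{3}}{17}$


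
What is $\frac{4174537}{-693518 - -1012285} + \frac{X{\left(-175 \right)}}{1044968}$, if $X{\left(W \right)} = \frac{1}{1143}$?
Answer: $\frac{293297671414615}{22396164848424} \approx 13.096$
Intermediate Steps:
$X{\left(W \right)} = \frac{1}{1143}$
$\frac{4174537}{-693518 - -1012285} + \frac{X{\left(-175 \right)}}{1044968} = \frac{4174537}{-693518 - -1012285} + \frac{1}{1143 \cdot 1044968} = \frac{4174537}{-693518 + 1012285} + \frac{1}{1143} \cdot \frac{1}{1044968} = \frac{4174537}{318767} + \frac{1}{1194398424} = 4174537 \cdot \frac{1}{318767} + \frac{1}{1194398424} = \frac{245561}{18751} + \frac{1}{1194398424} = \frac{293297671414615}{22396164848424}$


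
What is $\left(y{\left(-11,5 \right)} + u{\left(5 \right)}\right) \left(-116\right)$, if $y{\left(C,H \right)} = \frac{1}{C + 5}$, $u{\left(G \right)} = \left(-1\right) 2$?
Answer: $\frac{754}{3} \approx 251.33$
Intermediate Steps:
$u{\left(G \right)} = -2$
$y{\left(C,H \right)} = \frac{1}{5 + C}$
$\left(y{\left(-11,5 \right)} + u{\left(5 \right)}\right) \left(-116\right) = \left(\frac{1}{5 - 11} - 2\right) \left(-116\right) = \left(\frac{1}{-6} - 2\right) \left(-116\right) = \left(- \frac{1}{6} - 2\right) \left(-116\right) = \left(- \frac{13}{6}\right) \left(-116\right) = \frac{754}{3}$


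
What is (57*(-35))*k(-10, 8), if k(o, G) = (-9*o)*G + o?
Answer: -1416450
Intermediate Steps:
k(o, G) = o - 9*G*o (k(o, G) = -9*G*o + o = o - 9*G*o)
(57*(-35))*k(-10, 8) = (57*(-35))*(-10*(1 - 9*8)) = -(-19950)*(1 - 72) = -(-19950)*(-71) = -1995*710 = -1416450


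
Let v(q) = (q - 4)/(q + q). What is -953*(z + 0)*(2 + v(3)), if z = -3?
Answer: 10483/2 ≈ 5241.5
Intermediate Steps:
v(q) = (-4 + q)/(2*q) (v(q) = (-4 + q)/((2*q)) = (-4 + q)*(1/(2*q)) = (-4 + q)/(2*q))
-953*(z + 0)*(2 + v(3)) = -953*(-3 + 0)*(2 + (1/2)*(-4 + 3)/3) = -(-2859)*(2 + (1/2)*(1/3)*(-1)) = -(-2859)*(2 - 1/6) = -(-2859)*11/6 = -953*(-11/2) = 10483/2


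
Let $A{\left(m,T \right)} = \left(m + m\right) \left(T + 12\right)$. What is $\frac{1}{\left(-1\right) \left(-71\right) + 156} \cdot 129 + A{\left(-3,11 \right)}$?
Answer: $- \frac{31197}{227} \approx -137.43$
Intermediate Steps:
$A{\left(m,T \right)} = 2 m \left(12 + T\right)$
$\frac{1}{\left(-1\right) \left(-71\right) + 156} \cdot 129 + A{\left(-3,11 \right)} = \frac{1}{\left(-1\right) \left(-71\right) + 156} \cdot 129 + 2 \left(-3\right) \left(12 + 11\right) = \frac{1}{71 + 156} \cdot 129 + 2 \left(-3\right) 23 = \frac{1}{227} \cdot 129 - 138 = \frac{129}{227} - 138 = - \frac{31197}{227}$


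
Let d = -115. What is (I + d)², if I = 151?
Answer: 1296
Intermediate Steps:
(I + d)² = (151 - 115)² = 36² = 1296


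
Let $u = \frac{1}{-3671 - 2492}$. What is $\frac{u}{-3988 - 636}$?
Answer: $\frac{1}{28497712} \approx 3.5091 \cdot 10^{-8}$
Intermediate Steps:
$u = - \frac{1}{6163}$ ($u = \frac{1}{-6163} = - \frac{1}{6163} \approx -0.00016226$)
$\frac{u}{-3988 - 636} = - \frac{1}{6163 \left(-3988 - 636\right)} = - \frac{1}{6163 \left(-4624\right)} = \left(- \frac{1}{6163}\right) \left(- \frac{1}{4624}\right) = \frac{1}{28497712}$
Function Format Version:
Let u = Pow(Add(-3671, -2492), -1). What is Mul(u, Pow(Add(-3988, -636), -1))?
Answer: Rational(1, 28497712) ≈ 3.5091e-8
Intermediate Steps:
u = Rational(-1, 6163) (u = Pow(-6163, -1) = Rational(-1, 6163) ≈ -0.00016226)
Mul(u, Pow(Add(-3988, -636), -1)) = Mul(Rational(-1, 6163), Pow(Add(-3988, -636), -1)) = Mul(Rational(-1, 6163), Pow(-4624, -1)) = Mul(Rational(-1, 6163), Rational(-1, 4624)) = Rational(1, 28497712)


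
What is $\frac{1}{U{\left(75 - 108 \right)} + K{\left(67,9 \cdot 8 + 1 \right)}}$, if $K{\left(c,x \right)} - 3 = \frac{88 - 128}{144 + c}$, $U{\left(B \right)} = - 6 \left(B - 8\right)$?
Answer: $\frac{211}{52499} \approx 0.0040191$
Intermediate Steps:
$U{\left(B \right)} = 48 - 6 B$ ($U{\left(B \right)} = - 6 \left(-8 + B\right) = 48 - 6 B$)
$K{\left(c,x \right)} = 3 - \frac{40}{144 + c}$ ($K{\left(c,x \right)} = 3 + \frac{88 - 128}{144 + c} = 3 - \frac{40}{144 + c}$)
$\frac{1}{U{\left(75 - 108 \right)} + K{\left(67,9 \cdot 8 + 1 \right)}} = \frac{1}{\left(48 - 6 \left(75 - 108\right)\right) + \frac{392 + 3 \cdot 67}{144 + 67}} = \frac{1}{\left(48 - 6 \left(75 - 108\right)\right) + \frac{392 + 201}{211}} = \frac{1}{\left(48 - -198\right) + \frac{1}{211} \cdot 593} = \frac{1}{\left(48 + 198\right) + \frac{593}{211}} = \frac{1}{246 + \frac{593}{211}} = \frac{1}{\frac{52499}{211}} = \frac{211}{52499}$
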